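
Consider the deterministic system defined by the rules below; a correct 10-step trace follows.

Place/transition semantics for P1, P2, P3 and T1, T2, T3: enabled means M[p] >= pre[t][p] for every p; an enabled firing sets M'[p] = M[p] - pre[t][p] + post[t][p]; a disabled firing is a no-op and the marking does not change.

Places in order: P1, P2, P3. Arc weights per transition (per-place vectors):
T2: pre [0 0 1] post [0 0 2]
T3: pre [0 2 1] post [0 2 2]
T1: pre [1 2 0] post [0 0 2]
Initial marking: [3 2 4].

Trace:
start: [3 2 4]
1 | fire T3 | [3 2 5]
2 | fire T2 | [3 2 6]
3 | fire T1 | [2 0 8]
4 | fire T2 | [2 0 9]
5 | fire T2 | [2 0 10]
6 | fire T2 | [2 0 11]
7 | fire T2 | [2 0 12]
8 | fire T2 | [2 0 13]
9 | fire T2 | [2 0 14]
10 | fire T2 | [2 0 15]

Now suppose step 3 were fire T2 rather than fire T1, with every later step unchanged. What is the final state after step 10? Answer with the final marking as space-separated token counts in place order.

3 2 14

(re-executing from step 3 with the substitution; state before step 3: [3 2 6])
3 | fire T2 | [3 2 7]
4 | fire T2 | [3 2 8]
5 | fire T2 | [3 2 9]
6 | fire T2 | [3 2 10]
7 | fire T2 | [3 2 11]
8 | fire T2 | [3 2 12]
9 | fire T2 | [3 2 13]
10 | fire T2 | [3 2 14]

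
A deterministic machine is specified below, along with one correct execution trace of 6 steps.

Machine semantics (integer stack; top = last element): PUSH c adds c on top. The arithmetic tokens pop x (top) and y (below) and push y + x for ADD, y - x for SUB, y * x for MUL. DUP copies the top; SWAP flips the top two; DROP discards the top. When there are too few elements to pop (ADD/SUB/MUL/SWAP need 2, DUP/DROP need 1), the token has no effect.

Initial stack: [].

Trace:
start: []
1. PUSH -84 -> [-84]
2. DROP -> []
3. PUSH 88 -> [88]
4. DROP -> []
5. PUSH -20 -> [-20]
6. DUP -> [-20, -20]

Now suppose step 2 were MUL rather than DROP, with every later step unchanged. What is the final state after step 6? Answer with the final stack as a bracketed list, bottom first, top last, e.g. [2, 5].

(re-executing from step 2 with the substitution; state before step 2: [-84])
2. MUL -> [-84]
3. PUSH 88 -> [-84, 88]
4. DROP -> [-84]
5. PUSH -20 -> [-84, -20]
6. DUP -> [-84, -20, -20]

[-84, -20, -20]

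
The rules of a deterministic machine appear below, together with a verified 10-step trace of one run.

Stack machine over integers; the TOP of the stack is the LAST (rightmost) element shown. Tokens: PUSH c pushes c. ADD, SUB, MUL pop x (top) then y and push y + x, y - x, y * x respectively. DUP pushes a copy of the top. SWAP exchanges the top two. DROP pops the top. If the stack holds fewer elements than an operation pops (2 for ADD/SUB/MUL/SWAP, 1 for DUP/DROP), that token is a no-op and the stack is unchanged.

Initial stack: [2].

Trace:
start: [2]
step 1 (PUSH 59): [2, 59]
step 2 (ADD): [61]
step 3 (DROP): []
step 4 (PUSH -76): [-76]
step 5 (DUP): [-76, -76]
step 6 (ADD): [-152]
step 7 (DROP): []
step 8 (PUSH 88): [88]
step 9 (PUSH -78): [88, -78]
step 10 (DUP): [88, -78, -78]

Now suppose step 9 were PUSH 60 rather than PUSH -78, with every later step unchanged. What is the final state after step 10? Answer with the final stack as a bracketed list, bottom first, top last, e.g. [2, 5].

(re-executing from step 9 with the substitution; state before step 9: [88])
step 9 (PUSH 60): [88, 60]
step 10 (DUP): [88, 60, 60]

[88, 60, 60]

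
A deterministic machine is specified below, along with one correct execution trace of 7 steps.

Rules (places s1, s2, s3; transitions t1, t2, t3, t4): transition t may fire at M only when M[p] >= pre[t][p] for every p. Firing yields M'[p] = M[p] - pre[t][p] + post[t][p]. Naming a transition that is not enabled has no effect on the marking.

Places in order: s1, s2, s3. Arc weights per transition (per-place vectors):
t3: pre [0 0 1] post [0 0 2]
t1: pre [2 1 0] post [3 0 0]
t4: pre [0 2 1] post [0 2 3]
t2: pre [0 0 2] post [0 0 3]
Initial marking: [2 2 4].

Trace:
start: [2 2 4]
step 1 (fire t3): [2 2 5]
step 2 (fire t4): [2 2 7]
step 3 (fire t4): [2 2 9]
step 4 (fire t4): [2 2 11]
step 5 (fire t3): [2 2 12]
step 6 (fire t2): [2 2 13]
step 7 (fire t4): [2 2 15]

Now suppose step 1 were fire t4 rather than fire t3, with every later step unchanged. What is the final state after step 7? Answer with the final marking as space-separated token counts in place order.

2 2 16

(re-executing from step 1 with the substitution; state before step 1: [2 2 4])
step 1 (fire t4): [2 2 6]
step 2 (fire t4): [2 2 8]
step 3 (fire t4): [2 2 10]
step 4 (fire t4): [2 2 12]
step 5 (fire t3): [2 2 13]
step 6 (fire t2): [2 2 14]
step 7 (fire t4): [2 2 16]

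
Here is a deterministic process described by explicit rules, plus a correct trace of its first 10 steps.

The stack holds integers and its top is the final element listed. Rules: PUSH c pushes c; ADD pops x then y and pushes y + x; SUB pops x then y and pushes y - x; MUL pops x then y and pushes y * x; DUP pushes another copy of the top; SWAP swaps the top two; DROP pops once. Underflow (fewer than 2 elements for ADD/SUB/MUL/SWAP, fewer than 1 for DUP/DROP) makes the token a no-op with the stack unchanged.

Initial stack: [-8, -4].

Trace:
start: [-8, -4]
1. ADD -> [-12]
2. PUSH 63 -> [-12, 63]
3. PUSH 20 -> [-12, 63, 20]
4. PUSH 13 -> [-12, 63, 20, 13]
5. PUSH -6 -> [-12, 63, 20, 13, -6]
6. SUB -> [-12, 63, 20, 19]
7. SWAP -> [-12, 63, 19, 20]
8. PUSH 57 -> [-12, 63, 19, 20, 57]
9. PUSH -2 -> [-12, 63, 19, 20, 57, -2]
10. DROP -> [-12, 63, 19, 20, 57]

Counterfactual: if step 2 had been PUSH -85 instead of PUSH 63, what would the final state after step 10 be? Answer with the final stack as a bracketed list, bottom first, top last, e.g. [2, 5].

(re-executing from step 2 with the substitution; state before step 2: [-12])
2. PUSH -85 -> [-12, -85]
3. PUSH 20 -> [-12, -85, 20]
4. PUSH 13 -> [-12, -85, 20, 13]
5. PUSH -6 -> [-12, -85, 20, 13, -6]
6. SUB -> [-12, -85, 20, 19]
7. SWAP -> [-12, -85, 19, 20]
8. PUSH 57 -> [-12, -85, 19, 20, 57]
9. PUSH -2 -> [-12, -85, 19, 20, 57, -2]
10. DROP -> [-12, -85, 19, 20, 57]

[-12, -85, 19, 20, 57]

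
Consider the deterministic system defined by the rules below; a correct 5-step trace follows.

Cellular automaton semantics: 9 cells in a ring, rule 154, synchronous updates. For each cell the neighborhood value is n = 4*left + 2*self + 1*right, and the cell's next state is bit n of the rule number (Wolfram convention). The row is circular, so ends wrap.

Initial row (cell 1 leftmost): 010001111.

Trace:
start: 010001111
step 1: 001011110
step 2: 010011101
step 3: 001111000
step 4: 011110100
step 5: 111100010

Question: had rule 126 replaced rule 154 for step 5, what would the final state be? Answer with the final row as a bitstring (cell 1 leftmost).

110011110

(re-executing step 5 under rule 126; state before step 5: 011110100)
step 5: 110011110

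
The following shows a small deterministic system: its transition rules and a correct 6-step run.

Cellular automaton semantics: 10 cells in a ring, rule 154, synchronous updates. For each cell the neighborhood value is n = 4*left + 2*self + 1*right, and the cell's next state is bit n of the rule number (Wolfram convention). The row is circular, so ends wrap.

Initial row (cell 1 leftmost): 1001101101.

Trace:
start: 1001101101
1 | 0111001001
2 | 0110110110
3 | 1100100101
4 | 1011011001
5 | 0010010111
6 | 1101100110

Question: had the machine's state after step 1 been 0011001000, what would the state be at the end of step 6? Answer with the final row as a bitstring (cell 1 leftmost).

state after step 1 := 0011001000
2 | 0110110100
3 | 1100100010
4 | 1011010100
5 | 0010000011
6 | 1101000110

1101000110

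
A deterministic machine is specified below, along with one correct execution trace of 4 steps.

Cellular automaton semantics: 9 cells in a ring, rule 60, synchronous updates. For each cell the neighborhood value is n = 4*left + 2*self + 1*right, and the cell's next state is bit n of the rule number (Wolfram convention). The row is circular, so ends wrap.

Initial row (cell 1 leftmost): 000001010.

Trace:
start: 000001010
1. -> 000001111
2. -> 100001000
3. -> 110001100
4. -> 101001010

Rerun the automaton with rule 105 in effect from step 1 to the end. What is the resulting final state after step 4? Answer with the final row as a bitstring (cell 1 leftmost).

(re-executing steps 1..4 under rule 105; state before step 1: 000001010)
1. -> 111100100
2. -> 100100000
3. -> 000001110
4. -> 111101010

111101010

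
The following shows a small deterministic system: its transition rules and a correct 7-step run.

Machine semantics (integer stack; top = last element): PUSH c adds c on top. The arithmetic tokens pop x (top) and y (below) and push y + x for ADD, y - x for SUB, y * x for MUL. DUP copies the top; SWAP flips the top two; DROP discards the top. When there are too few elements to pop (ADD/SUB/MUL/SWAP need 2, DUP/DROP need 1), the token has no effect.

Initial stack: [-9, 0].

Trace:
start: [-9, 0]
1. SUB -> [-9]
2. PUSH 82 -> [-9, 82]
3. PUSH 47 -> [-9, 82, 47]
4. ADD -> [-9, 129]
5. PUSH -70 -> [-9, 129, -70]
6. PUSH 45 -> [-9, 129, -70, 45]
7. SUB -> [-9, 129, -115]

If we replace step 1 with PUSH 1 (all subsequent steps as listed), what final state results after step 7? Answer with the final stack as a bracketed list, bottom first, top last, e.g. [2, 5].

[-9, 0, 1, 129, -115]

(re-executing from step 1 with the substitution; state before step 1: [-9, 0])
1. PUSH 1 -> [-9, 0, 1]
2. PUSH 82 -> [-9, 0, 1, 82]
3. PUSH 47 -> [-9, 0, 1, 82, 47]
4. ADD -> [-9, 0, 1, 129]
5. PUSH -70 -> [-9, 0, 1, 129, -70]
6. PUSH 45 -> [-9, 0, 1, 129, -70, 45]
7. SUB -> [-9, 0, 1, 129, -115]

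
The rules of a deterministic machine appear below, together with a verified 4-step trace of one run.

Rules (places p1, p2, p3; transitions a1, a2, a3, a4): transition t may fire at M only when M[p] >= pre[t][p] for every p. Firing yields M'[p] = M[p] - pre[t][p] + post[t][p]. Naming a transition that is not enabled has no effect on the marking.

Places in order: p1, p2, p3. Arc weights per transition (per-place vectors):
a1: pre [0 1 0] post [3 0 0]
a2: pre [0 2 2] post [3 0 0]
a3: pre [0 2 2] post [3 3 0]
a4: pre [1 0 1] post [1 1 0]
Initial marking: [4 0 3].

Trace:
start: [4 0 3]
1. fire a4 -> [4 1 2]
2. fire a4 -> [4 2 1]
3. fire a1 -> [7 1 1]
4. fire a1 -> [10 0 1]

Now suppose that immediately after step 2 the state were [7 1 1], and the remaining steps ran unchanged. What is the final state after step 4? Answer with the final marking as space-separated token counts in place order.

10 0 1

state after step 2 := [7 1 1]
3. fire a1 -> [10 0 1]
4. fire a1 -> [10 0 1]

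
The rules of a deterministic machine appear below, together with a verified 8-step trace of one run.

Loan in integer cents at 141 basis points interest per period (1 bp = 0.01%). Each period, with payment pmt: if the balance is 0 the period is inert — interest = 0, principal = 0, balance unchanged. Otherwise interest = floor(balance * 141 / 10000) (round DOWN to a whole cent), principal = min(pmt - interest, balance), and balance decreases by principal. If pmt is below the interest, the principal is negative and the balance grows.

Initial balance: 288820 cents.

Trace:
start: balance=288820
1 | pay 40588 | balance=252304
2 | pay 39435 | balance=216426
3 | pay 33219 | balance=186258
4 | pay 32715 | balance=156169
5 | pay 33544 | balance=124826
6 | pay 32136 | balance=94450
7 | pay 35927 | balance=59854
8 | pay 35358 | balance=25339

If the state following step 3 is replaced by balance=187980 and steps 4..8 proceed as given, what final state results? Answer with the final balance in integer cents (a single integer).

27187

state after step 3 := balance=187980
4 | pay 32715 | balance=157915
5 | pay 33544 | balance=126597
6 | pay 32136 | balance=96246
7 | pay 35927 | balance=61676
8 | pay 35358 | balance=27187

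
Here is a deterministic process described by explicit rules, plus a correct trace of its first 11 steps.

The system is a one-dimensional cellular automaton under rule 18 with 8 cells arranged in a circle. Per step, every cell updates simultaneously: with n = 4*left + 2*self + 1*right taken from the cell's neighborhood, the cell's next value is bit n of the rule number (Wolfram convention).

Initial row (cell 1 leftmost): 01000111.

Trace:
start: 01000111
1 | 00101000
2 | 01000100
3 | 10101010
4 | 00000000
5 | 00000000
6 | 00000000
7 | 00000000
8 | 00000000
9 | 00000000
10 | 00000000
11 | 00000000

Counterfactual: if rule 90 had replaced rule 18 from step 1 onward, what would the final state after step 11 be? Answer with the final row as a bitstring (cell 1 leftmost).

00000000

(re-executing steps 1..11 under rule 90; state before step 1: 01000111)
1 | 00101101
2 | 11001100
3 | 11111111
4 | 00000000
5 | 00000000
6 | 00000000
7 | 00000000
8 | 00000000
9 | 00000000
10 | 00000000
11 | 00000000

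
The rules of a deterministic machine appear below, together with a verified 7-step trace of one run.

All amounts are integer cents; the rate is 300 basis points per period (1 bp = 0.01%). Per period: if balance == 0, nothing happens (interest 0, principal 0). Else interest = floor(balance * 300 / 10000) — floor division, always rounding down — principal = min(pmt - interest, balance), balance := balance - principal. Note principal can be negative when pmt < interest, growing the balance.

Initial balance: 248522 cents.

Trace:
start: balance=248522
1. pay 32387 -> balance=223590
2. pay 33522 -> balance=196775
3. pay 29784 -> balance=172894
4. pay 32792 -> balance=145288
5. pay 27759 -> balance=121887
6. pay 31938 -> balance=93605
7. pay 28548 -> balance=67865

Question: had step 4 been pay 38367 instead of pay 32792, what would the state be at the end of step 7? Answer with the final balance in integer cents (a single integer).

61773

(re-executing from step 4 with the substitution; state before step 4: balance=172894)
4. pay 38367 -> balance=139713
5. pay 27759 -> balance=116145
6. pay 31938 -> balance=87691
7. pay 28548 -> balance=61773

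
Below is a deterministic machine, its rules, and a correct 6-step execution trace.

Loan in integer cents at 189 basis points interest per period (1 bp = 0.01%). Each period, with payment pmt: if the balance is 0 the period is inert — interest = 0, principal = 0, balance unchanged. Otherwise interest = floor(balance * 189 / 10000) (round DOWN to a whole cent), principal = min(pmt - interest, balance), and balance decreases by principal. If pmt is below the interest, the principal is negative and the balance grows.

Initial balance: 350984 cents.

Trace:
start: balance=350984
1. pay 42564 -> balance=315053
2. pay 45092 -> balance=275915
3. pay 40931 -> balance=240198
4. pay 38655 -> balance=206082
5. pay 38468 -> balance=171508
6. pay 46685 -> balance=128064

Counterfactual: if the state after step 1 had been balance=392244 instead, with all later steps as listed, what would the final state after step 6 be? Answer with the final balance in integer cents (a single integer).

state after step 1 := balance=392244
2. pay 45092 -> balance=354565
3. pay 40931 -> balance=320335
4. pay 38655 -> balance=287734
5. pay 38468 -> balance=254704
6. pay 46685 -> balance=212832

212832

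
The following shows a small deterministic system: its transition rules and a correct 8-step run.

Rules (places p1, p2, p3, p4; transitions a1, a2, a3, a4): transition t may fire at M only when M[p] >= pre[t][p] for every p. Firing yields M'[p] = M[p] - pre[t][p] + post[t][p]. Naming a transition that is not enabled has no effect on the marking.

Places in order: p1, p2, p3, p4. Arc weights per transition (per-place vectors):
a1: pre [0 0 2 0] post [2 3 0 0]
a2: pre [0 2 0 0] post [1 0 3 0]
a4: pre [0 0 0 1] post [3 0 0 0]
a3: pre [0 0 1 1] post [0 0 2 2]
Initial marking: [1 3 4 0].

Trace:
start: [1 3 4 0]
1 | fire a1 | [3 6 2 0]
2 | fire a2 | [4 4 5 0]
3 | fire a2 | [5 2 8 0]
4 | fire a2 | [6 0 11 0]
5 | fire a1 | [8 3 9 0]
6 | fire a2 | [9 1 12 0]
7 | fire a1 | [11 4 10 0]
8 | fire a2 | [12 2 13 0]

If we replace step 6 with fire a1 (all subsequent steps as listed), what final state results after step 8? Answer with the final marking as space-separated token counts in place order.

13 7 8 0

(re-executing from step 6 with the substitution; state before step 6: [8 3 9 0])
6 | fire a1 | [10 6 7 0]
7 | fire a1 | [12 9 5 0]
8 | fire a2 | [13 7 8 0]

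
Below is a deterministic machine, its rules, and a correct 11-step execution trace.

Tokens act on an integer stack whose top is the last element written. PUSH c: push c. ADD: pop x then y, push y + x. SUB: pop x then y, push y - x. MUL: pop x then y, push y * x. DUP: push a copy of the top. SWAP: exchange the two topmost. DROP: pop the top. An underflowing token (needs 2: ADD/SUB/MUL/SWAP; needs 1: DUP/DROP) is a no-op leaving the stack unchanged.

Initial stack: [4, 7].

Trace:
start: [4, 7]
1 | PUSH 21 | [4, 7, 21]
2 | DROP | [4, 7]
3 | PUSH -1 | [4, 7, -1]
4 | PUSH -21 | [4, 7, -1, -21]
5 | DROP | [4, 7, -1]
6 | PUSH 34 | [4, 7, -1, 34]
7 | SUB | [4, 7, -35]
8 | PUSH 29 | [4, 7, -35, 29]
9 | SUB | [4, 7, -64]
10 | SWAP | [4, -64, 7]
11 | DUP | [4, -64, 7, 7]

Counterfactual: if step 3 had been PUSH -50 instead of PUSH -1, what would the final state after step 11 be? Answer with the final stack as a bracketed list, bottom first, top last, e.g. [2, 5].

(re-executing from step 3 with the substitution; state before step 3: [4, 7])
3 | PUSH -50 | [4, 7, -50]
4 | PUSH -21 | [4, 7, -50, -21]
5 | DROP | [4, 7, -50]
6 | PUSH 34 | [4, 7, -50, 34]
7 | SUB | [4, 7, -84]
8 | PUSH 29 | [4, 7, -84, 29]
9 | SUB | [4, 7, -113]
10 | SWAP | [4, -113, 7]
11 | DUP | [4, -113, 7, 7]

[4, -113, 7, 7]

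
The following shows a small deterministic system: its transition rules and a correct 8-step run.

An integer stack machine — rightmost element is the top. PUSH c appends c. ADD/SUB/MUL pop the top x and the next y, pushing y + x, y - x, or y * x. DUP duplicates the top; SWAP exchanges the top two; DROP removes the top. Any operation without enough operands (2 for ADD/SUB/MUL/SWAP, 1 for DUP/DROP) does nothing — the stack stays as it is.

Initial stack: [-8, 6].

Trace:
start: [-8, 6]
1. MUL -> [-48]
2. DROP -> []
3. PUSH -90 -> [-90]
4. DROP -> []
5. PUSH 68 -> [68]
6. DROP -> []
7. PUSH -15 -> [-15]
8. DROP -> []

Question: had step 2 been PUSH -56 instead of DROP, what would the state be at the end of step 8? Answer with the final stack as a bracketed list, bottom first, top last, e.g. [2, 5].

[-48, -56]

(re-executing from step 2 with the substitution; state before step 2: [-48])
2. PUSH -56 -> [-48, -56]
3. PUSH -90 -> [-48, -56, -90]
4. DROP -> [-48, -56]
5. PUSH 68 -> [-48, -56, 68]
6. DROP -> [-48, -56]
7. PUSH -15 -> [-48, -56, -15]
8. DROP -> [-48, -56]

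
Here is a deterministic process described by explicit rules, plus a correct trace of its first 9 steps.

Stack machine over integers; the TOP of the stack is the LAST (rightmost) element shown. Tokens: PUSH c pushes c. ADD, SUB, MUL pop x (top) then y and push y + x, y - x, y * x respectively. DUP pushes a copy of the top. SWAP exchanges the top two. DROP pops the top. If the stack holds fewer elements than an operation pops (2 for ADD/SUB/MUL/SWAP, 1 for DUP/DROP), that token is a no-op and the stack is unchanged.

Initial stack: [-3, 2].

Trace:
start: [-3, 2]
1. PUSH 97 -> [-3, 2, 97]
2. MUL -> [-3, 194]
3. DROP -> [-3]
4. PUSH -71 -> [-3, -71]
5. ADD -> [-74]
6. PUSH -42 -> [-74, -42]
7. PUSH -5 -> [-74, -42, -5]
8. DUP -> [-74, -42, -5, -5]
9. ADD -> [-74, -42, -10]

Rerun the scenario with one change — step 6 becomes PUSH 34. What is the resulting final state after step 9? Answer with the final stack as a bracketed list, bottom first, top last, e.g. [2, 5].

(re-executing from step 6 with the substitution; state before step 6: [-74])
6. PUSH 34 -> [-74, 34]
7. PUSH -5 -> [-74, 34, -5]
8. DUP -> [-74, 34, -5, -5]
9. ADD -> [-74, 34, -10]

[-74, 34, -10]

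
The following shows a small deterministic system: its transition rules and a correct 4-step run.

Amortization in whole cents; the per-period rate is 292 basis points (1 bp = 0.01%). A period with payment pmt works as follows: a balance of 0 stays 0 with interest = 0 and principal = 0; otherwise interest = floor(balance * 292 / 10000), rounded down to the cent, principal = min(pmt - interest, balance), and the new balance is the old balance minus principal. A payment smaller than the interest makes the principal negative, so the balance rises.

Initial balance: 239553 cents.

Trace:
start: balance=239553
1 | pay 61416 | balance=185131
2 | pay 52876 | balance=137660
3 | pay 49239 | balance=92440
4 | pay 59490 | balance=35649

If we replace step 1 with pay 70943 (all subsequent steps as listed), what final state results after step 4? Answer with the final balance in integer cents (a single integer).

25263

(re-executing from step 1 with the substitution; state before step 1: balance=239553)
1 | pay 70943 | balance=175604
2 | pay 52876 | balance=127855
3 | pay 49239 | balance=82349
4 | pay 59490 | balance=25263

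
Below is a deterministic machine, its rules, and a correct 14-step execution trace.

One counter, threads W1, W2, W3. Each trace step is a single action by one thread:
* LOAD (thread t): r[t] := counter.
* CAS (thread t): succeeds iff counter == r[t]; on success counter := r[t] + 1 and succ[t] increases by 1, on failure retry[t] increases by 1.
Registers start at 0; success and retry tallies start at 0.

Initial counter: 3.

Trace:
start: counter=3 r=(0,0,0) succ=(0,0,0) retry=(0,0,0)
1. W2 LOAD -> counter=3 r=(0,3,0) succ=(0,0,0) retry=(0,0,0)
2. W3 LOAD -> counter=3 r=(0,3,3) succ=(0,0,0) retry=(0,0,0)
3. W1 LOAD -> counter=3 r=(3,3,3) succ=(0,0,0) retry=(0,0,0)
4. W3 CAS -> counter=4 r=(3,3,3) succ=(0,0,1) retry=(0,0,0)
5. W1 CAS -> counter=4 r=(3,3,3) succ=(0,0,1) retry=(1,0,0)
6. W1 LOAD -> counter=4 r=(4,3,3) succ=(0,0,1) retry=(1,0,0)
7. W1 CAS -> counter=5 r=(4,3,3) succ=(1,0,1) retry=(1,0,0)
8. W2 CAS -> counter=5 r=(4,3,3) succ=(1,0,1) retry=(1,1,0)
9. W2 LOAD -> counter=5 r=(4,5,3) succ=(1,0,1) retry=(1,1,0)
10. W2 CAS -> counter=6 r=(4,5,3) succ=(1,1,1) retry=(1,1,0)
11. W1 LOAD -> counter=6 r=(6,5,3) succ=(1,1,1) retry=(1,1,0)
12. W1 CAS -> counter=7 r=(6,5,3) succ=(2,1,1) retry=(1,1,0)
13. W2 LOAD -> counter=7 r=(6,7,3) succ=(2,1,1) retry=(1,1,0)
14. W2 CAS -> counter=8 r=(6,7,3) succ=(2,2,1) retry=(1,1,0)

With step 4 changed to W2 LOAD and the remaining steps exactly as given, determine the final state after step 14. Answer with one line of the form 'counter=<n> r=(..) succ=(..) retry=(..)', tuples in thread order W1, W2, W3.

(re-executing from step 4 with the substitution; state before step 4: counter=3 r=(3,3,3) succ=(0,0,0) retry=(0,0,0))
4. W2 LOAD -> counter=3 r=(3,3,3) succ=(0,0,0) retry=(0,0,0)
5. W1 CAS -> counter=4 r=(3,3,3) succ=(1,0,0) retry=(0,0,0)
6. W1 LOAD -> counter=4 r=(4,3,3) succ=(1,0,0) retry=(0,0,0)
7. W1 CAS -> counter=5 r=(4,3,3) succ=(2,0,0) retry=(0,0,0)
8. W2 CAS -> counter=5 r=(4,3,3) succ=(2,0,0) retry=(0,1,0)
9. W2 LOAD -> counter=5 r=(4,5,3) succ=(2,0,0) retry=(0,1,0)
10. W2 CAS -> counter=6 r=(4,5,3) succ=(2,1,0) retry=(0,1,0)
11. W1 LOAD -> counter=6 r=(6,5,3) succ=(2,1,0) retry=(0,1,0)
12. W1 CAS -> counter=7 r=(6,5,3) succ=(3,1,0) retry=(0,1,0)
13. W2 LOAD -> counter=7 r=(6,7,3) succ=(3,1,0) retry=(0,1,0)
14. W2 CAS -> counter=8 r=(6,7,3) succ=(3,2,0) retry=(0,1,0)

counter=8 r=(6,7,3) succ=(3,2,0) retry=(0,1,0)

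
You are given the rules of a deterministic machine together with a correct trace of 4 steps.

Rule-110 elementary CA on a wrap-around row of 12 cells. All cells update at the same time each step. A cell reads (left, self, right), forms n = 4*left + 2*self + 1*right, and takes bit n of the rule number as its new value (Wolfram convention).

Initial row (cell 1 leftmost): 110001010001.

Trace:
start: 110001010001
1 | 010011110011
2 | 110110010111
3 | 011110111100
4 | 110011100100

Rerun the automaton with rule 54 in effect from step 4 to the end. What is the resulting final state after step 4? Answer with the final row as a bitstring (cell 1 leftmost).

100001000010

(re-executing step 4 under rule 54; state before step 4: 011110111100)
4 | 100001000010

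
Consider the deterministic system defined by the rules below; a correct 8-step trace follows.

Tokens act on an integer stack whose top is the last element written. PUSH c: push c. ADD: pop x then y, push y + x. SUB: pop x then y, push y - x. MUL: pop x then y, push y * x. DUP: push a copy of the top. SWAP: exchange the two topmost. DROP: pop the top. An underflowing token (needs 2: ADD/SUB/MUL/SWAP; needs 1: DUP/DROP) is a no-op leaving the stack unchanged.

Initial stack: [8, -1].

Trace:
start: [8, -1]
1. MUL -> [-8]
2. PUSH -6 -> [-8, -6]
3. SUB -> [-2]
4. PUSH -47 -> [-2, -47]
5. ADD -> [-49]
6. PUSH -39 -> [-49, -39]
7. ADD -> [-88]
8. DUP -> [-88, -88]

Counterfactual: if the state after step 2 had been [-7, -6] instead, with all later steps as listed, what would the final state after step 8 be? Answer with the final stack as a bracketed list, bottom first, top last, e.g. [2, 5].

state after step 2 := [-7, -6]
3. SUB -> [-1]
4. PUSH -47 -> [-1, -47]
5. ADD -> [-48]
6. PUSH -39 -> [-48, -39]
7. ADD -> [-87]
8. DUP -> [-87, -87]

[-87, -87]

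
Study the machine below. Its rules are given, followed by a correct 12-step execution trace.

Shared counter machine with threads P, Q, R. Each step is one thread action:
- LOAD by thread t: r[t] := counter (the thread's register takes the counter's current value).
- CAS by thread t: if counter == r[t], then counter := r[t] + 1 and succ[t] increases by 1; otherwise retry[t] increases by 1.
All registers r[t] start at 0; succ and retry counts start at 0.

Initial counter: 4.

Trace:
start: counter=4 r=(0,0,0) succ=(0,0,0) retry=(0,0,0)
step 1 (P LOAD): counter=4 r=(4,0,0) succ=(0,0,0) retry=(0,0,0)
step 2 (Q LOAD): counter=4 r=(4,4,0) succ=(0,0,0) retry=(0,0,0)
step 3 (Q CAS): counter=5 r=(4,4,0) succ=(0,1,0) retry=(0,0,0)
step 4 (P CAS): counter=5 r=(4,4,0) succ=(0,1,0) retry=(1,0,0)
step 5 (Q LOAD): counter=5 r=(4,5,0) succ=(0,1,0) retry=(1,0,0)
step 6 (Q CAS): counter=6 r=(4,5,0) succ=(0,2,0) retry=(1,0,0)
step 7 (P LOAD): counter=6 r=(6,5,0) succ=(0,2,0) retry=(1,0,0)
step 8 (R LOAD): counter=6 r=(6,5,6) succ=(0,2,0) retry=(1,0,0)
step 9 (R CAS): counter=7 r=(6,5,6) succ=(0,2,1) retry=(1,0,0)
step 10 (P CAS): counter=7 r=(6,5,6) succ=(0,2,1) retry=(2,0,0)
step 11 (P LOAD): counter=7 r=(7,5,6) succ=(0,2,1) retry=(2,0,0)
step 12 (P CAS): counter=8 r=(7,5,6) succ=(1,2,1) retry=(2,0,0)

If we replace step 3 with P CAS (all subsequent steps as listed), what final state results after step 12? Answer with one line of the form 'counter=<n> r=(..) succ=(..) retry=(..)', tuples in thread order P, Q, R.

counter=8 r=(7,5,6) succ=(2,1,1) retry=(2,0,0)

(re-executing from step 3 with the substitution; state before step 3: counter=4 r=(4,4,0) succ=(0,0,0) retry=(0,0,0))
step 3 (P CAS): counter=5 r=(4,4,0) succ=(1,0,0) retry=(0,0,0)
step 4 (P CAS): counter=5 r=(4,4,0) succ=(1,0,0) retry=(1,0,0)
step 5 (Q LOAD): counter=5 r=(4,5,0) succ=(1,0,0) retry=(1,0,0)
step 6 (Q CAS): counter=6 r=(4,5,0) succ=(1,1,0) retry=(1,0,0)
step 7 (P LOAD): counter=6 r=(6,5,0) succ=(1,1,0) retry=(1,0,0)
step 8 (R LOAD): counter=6 r=(6,5,6) succ=(1,1,0) retry=(1,0,0)
step 9 (R CAS): counter=7 r=(6,5,6) succ=(1,1,1) retry=(1,0,0)
step 10 (P CAS): counter=7 r=(6,5,6) succ=(1,1,1) retry=(2,0,0)
step 11 (P LOAD): counter=7 r=(7,5,6) succ=(1,1,1) retry=(2,0,0)
step 12 (P CAS): counter=8 r=(7,5,6) succ=(2,1,1) retry=(2,0,0)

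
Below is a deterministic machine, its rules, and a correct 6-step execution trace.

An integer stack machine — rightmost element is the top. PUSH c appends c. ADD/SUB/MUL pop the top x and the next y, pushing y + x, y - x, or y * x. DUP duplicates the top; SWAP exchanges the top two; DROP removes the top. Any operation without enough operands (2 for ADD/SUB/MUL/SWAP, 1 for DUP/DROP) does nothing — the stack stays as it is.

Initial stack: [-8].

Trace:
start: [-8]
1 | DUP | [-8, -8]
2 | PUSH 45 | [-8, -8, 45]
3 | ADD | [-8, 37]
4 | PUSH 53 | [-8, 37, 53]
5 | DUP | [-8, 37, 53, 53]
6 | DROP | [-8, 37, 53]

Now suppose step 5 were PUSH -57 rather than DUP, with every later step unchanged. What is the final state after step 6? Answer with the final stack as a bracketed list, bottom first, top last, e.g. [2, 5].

[-8, 37, 53]

(re-executing from step 5 with the substitution; state before step 5: [-8, 37, 53])
5 | PUSH -57 | [-8, 37, 53, -57]
6 | DROP | [-8, 37, 53]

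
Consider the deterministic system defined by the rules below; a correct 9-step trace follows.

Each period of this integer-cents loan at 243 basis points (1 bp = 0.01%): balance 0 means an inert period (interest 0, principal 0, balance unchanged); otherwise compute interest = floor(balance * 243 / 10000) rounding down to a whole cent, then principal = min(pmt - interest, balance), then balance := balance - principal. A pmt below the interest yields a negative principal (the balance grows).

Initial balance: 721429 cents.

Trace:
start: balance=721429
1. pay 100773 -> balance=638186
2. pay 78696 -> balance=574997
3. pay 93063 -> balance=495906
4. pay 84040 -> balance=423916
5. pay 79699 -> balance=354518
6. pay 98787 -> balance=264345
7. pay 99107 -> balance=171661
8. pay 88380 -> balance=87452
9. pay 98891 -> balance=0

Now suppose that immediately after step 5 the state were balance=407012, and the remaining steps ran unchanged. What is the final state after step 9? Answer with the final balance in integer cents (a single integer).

48471

state after step 5 := balance=407012
6. pay 98787 -> balance=318115
7. pay 99107 -> balance=226738
8. pay 88380 -> balance=143867
9. pay 98891 -> balance=48471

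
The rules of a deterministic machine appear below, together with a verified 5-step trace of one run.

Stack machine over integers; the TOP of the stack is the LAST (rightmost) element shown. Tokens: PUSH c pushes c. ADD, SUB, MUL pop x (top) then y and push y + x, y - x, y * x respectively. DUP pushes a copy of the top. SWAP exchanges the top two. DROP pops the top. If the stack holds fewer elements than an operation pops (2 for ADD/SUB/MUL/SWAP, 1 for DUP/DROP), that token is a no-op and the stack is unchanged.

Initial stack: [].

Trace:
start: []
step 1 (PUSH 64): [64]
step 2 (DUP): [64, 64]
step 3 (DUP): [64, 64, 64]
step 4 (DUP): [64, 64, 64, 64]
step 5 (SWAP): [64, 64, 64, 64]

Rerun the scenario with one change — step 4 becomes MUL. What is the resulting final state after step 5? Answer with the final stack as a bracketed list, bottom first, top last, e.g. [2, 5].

(re-executing from step 4 with the substitution; state before step 4: [64, 64, 64])
step 4 (MUL): [64, 4096]
step 5 (SWAP): [4096, 64]

[4096, 64]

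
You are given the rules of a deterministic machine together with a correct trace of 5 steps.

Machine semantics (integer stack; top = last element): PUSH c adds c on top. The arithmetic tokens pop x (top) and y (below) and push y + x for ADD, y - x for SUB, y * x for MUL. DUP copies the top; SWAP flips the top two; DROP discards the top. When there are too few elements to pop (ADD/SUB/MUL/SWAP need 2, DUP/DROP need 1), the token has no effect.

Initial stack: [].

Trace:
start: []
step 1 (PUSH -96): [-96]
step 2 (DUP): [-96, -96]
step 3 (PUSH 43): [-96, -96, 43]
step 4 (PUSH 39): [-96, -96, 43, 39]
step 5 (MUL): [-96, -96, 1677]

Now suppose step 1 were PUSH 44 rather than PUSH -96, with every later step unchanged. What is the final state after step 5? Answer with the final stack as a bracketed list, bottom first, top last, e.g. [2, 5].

(re-executing from step 1 with the substitution; state before step 1: [])
step 1 (PUSH 44): [44]
step 2 (DUP): [44, 44]
step 3 (PUSH 43): [44, 44, 43]
step 4 (PUSH 39): [44, 44, 43, 39]
step 5 (MUL): [44, 44, 1677]

[44, 44, 1677]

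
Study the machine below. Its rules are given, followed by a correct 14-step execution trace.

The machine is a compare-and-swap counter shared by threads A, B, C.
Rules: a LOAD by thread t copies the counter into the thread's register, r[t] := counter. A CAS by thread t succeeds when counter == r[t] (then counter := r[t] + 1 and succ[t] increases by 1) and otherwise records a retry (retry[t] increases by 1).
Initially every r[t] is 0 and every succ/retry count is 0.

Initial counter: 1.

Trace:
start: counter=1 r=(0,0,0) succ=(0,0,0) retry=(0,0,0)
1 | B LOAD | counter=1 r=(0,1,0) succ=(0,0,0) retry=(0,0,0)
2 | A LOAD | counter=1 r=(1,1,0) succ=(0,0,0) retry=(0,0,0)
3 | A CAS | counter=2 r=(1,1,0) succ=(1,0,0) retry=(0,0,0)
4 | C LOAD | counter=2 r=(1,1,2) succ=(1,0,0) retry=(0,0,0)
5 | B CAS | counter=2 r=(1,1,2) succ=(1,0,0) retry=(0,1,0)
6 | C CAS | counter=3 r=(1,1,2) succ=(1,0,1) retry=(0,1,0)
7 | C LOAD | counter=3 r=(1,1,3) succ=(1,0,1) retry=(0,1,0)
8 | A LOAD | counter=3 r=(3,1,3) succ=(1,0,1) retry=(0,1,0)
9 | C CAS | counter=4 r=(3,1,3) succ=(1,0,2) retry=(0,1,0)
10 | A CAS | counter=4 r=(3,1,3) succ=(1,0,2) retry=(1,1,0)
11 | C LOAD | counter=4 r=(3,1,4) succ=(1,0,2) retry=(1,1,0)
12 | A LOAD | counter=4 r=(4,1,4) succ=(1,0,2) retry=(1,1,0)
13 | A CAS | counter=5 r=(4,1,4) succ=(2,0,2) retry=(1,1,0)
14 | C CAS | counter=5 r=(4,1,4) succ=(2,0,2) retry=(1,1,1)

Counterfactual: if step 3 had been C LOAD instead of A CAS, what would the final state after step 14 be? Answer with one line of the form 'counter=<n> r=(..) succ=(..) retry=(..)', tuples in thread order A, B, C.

counter=4 r=(3,1,3) succ=(1,1,1) retry=(1,0,2)

(re-executing from step 3 with the substitution; state before step 3: counter=1 r=(1,1,0) succ=(0,0,0) retry=(0,0,0))
3 | C LOAD | counter=1 r=(1,1,1) succ=(0,0,0) retry=(0,0,0)
4 | C LOAD | counter=1 r=(1,1,1) succ=(0,0,0) retry=(0,0,0)
5 | B CAS | counter=2 r=(1,1,1) succ=(0,1,0) retry=(0,0,0)
6 | C CAS | counter=2 r=(1,1,1) succ=(0,1,0) retry=(0,0,1)
7 | C LOAD | counter=2 r=(1,1,2) succ=(0,1,0) retry=(0,0,1)
8 | A LOAD | counter=2 r=(2,1,2) succ=(0,1,0) retry=(0,0,1)
9 | C CAS | counter=3 r=(2,1,2) succ=(0,1,1) retry=(0,0,1)
10 | A CAS | counter=3 r=(2,1,2) succ=(0,1,1) retry=(1,0,1)
11 | C LOAD | counter=3 r=(2,1,3) succ=(0,1,1) retry=(1,0,1)
12 | A LOAD | counter=3 r=(3,1,3) succ=(0,1,1) retry=(1,0,1)
13 | A CAS | counter=4 r=(3,1,3) succ=(1,1,1) retry=(1,0,1)
14 | C CAS | counter=4 r=(3,1,3) succ=(1,1,1) retry=(1,0,2)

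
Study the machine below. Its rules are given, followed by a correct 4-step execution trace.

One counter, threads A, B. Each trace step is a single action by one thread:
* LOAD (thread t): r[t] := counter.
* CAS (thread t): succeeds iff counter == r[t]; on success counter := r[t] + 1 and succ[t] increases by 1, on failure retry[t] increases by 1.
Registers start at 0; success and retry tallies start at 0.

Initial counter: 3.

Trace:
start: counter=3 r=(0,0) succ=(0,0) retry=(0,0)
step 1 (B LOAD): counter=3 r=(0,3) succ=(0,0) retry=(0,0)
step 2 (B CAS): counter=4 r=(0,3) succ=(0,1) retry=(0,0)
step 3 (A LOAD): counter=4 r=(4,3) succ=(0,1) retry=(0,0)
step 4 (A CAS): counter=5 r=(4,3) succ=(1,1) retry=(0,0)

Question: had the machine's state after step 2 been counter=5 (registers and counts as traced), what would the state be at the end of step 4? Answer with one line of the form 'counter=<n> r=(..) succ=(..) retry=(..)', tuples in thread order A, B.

state after step 2 := counter=5 r=(0,3) succ=(0,1) retry=(0,0)
step 3 (A LOAD): counter=5 r=(5,3) succ=(0,1) retry=(0,0)
step 4 (A CAS): counter=6 r=(5,3) succ=(1,1) retry=(0,0)

counter=6 r=(5,3) succ=(1,1) retry=(0,0)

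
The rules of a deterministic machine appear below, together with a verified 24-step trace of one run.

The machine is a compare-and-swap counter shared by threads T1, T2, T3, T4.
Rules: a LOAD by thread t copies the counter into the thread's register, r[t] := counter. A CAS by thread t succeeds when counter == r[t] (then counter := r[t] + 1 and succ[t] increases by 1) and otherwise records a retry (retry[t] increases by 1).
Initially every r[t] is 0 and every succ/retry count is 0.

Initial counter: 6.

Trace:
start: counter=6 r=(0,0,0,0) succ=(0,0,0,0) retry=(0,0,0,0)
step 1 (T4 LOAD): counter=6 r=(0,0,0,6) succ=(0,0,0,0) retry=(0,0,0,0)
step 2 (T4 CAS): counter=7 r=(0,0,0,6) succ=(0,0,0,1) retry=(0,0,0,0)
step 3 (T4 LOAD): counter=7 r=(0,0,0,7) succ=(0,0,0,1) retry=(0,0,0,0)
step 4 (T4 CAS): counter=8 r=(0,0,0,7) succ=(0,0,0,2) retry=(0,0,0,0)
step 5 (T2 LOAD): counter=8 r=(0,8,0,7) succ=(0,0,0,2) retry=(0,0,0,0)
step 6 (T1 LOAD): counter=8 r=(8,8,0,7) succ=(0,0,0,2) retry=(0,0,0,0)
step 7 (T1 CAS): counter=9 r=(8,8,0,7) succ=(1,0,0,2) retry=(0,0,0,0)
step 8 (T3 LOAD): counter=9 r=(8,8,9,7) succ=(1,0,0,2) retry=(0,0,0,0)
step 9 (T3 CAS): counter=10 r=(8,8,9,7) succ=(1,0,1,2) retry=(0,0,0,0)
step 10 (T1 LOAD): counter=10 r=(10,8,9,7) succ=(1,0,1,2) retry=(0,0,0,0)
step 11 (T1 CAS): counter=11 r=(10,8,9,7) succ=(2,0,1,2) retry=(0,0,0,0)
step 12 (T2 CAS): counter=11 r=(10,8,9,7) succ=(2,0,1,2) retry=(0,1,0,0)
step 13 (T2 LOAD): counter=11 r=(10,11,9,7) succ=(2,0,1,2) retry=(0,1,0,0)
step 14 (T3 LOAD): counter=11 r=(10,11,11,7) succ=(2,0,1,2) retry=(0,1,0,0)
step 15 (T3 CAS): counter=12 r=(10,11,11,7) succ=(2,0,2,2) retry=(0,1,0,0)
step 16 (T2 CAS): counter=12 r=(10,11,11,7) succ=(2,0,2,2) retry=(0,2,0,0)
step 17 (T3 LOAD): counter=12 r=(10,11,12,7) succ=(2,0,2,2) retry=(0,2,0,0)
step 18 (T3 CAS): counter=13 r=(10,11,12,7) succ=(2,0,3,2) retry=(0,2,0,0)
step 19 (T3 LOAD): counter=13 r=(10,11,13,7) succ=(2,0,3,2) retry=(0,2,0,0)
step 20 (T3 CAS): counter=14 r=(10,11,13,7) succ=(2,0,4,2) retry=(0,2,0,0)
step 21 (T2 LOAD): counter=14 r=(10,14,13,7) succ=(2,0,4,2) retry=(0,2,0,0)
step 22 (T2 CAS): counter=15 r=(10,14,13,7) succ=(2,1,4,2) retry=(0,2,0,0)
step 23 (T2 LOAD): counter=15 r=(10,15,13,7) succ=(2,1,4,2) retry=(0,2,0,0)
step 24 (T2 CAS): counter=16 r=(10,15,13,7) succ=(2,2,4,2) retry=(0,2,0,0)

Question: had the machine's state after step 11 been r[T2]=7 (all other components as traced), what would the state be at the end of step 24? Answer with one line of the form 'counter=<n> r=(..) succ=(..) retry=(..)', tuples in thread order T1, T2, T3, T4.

counter=16 r=(10,15,13,7) succ=(2,2,4,2) retry=(0,2,0,0)

state after step 11 := counter=11 r=(10,7,9,7) succ=(2,0,1,2) retry=(0,0,0,0)
step 12 (T2 CAS): counter=11 r=(10,7,9,7) succ=(2,0,1,2) retry=(0,1,0,0)
step 13 (T2 LOAD): counter=11 r=(10,11,9,7) succ=(2,0,1,2) retry=(0,1,0,0)
step 14 (T3 LOAD): counter=11 r=(10,11,11,7) succ=(2,0,1,2) retry=(0,1,0,0)
step 15 (T3 CAS): counter=12 r=(10,11,11,7) succ=(2,0,2,2) retry=(0,1,0,0)
step 16 (T2 CAS): counter=12 r=(10,11,11,7) succ=(2,0,2,2) retry=(0,2,0,0)
step 17 (T3 LOAD): counter=12 r=(10,11,12,7) succ=(2,0,2,2) retry=(0,2,0,0)
step 18 (T3 CAS): counter=13 r=(10,11,12,7) succ=(2,0,3,2) retry=(0,2,0,0)
step 19 (T3 LOAD): counter=13 r=(10,11,13,7) succ=(2,0,3,2) retry=(0,2,0,0)
step 20 (T3 CAS): counter=14 r=(10,11,13,7) succ=(2,0,4,2) retry=(0,2,0,0)
step 21 (T2 LOAD): counter=14 r=(10,14,13,7) succ=(2,0,4,2) retry=(0,2,0,0)
step 22 (T2 CAS): counter=15 r=(10,14,13,7) succ=(2,1,4,2) retry=(0,2,0,0)
step 23 (T2 LOAD): counter=15 r=(10,15,13,7) succ=(2,1,4,2) retry=(0,2,0,0)
step 24 (T2 CAS): counter=16 r=(10,15,13,7) succ=(2,2,4,2) retry=(0,2,0,0)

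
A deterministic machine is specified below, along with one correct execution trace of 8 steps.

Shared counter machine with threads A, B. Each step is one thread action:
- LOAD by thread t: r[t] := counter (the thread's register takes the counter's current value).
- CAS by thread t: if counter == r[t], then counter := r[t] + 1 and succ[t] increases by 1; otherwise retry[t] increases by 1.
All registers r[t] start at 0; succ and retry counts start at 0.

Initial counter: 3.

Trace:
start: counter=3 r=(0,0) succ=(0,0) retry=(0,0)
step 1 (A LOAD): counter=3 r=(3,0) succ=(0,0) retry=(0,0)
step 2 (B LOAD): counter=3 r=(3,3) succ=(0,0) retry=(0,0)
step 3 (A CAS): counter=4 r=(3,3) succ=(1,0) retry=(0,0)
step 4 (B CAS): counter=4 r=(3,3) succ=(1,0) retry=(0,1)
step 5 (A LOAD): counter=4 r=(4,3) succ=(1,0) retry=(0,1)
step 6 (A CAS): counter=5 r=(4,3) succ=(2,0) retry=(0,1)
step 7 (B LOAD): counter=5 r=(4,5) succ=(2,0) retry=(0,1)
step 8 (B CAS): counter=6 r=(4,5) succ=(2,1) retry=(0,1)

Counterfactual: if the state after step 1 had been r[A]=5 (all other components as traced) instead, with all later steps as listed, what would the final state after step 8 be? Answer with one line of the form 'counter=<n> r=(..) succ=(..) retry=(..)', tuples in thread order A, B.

state after step 1 := counter=3 r=(5,0) succ=(0,0) retry=(0,0)
step 2 (B LOAD): counter=3 r=(5,3) succ=(0,0) retry=(0,0)
step 3 (A CAS): counter=3 r=(5,3) succ=(0,0) retry=(1,0)
step 4 (B CAS): counter=4 r=(5,3) succ=(0,1) retry=(1,0)
step 5 (A LOAD): counter=4 r=(4,3) succ=(0,1) retry=(1,0)
step 6 (A CAS): counter=5 r=(4,3) succ=(1,1) retry=(1,0)
step 7 (B LOAD): counter=5 r=(4,5) succ=(1,1) retry=(1,0)
step 8 (B CAS): counter=6 r=(4,5) succ=(1,2) retry=(1,0)

counter=6 r=(4,5) succ=(1,2) retry=(1,0)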